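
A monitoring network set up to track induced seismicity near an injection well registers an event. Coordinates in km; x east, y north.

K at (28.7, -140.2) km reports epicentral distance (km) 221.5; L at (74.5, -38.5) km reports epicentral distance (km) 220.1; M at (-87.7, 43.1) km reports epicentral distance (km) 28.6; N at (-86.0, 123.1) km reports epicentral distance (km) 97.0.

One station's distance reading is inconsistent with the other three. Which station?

L

Solve using three stations at a time. Using K, M, N (subtract circle equations pairwise → linear system) gives (x, y) ≈ (-113.1, 30.0).
Distances from that point to each station vs reported:
  K: calculated 221.5 vs reported 221.5 → residual 0.0 km
  L: calculated 199.7 vs reported 220.1 → residual 20.4 km
  M: calculated 28.6 vs reported 28.6 → residual 0.0 km
  N: calculated 97.0 vs reported 97.0 → residual 0.0 km
K, M, N are mutually consistent (residuals ≈ 0); L is off by 20.4 km.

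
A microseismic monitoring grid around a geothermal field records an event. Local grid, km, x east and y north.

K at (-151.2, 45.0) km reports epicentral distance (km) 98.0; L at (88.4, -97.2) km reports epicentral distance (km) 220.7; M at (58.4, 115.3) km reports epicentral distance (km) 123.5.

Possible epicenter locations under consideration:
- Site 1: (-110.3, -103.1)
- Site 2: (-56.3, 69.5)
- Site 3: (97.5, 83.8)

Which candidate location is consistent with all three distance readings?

Site 2

For each candidate, compare |candidate − station| to the reported distance:
Site 1: residuals K 55.6, L 21.9, M 152.5 → max 152.5 km
Site 2: residuals K 0.0, L 0.0, M 0.0 → max 0.0 km
Site 3: residuals K 153.7, L 39.5, M 73.3 → max 153.7 km
Only Site 2 has all residuals ≈ 0.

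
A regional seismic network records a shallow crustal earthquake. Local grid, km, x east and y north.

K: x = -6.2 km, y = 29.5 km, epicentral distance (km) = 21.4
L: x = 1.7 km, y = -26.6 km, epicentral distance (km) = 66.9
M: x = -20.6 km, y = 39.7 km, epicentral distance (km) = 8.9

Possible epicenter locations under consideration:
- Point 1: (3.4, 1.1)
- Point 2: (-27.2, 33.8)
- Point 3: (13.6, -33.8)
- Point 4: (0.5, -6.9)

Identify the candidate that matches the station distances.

Point 2

For each candidate, compare |candidate − station| to the reported distance:
Point 1: residuals K 8.6, L 39.1, M 36.6 → max 39.1 km
Point 2: residuals K 0.0, L 0.1, M 0.0 → max 0.1 km
Point 3: residuals K 44.9, L 53.0, M 72.2 → max 72.2 km
Point 4: residuals K 15.6, L 47.2, M 42.3 → max 47.2 km
Only Point 2 has all residuals ≈ 0.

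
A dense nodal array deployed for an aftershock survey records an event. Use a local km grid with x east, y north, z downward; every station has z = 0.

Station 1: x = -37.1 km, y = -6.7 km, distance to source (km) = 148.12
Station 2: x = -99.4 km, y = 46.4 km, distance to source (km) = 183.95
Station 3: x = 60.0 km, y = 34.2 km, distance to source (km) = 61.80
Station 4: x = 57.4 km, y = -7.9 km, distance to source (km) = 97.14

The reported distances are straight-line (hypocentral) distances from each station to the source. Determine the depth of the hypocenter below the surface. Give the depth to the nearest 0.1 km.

z ≈ 39.2 km

Each station gives a sphere (x−x_i)² + (y−y_i)² + z² = d_i² (stations at z=0).
Subtracting the Station 1 sphere from Station 2 and Station 3: z² cancels, leaving linear equations in x and y:
-124.6 x + 106.2 y = -1286.05
194.2 x + 81.8 y = 21468.63
Solving: x ≈ 77.399, y ≈ 78.700 km (keep extra digits for the depth step; rounded: 77.4, 78.7).
Then from the Station 1 sphere: z² = 148.12² − (x + 37.1)² − (y + 6.7)² with x = 77.399, y = 78.700, so z ≈ 39.196 ≈ 39.2 km.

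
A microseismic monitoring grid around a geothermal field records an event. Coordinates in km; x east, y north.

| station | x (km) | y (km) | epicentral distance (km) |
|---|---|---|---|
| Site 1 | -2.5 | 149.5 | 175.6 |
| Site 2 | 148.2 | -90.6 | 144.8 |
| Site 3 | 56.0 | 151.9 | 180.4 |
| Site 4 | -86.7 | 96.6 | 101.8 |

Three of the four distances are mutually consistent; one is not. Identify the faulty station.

Site 4

Solve using three stations at a time. Using Site 1, Site 2, Site 3 (subtract circle equations pairwise → linear system) gives (x, y) ≈ (19.3, -24.7).
Distances from that point to each station vs reported:
  Site 1: calculated 175.6 vs reported 175.6 → residual 0.0 km
  Site 2: calculated 144.7 vs reported 144.8 → residual 0.1 km
  Site 3: calculated 180.4 vs reported 180.4 → residual 0.0 km
  Site 4: calculated 161.1 vs reported 101.8 → residual 59.3 km
Site 1, Site 2, Site 3 are mutually consistent (residuals ≈ 0); Site 4 is off by 59.3 km.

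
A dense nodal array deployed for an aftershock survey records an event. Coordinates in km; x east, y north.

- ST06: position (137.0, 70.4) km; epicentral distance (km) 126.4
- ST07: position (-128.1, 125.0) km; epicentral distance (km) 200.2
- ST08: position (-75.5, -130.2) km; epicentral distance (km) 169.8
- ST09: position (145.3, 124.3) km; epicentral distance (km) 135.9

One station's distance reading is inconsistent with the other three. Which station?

ST09

Solve using three stations at a time. Using ST06, ST07, ST08 (subtract circle equations pairwise → linear system) gives (x, y) ≈ (30.3, 2.6).
Distances from that point to each station vs reported:
  ST06: calculated 126.4 vs reported 126.4 → residual 0.0 km
  ST07: calculated 200.2 vs reported 200.2 → residual 0.0 km
  ST08: calculated 169.8 vs reported 169.8 → residual 0.0 km
  ST09: calculated 167.4 vs reported 135.9 → residual 31.5 km
ST06, ST07, ST08 are mutually consistent (residuals ≈ 0); ST09 is off by 31.5 km.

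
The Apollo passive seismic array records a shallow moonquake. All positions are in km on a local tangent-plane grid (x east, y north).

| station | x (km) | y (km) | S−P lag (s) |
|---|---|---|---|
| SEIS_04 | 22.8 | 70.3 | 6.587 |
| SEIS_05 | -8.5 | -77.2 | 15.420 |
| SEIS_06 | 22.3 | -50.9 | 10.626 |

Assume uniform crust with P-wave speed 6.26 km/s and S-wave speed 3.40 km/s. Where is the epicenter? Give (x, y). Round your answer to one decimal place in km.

Distance from S−P lag: d = Δt · v_P v_S / (v_P − v_S) = Δt · (6.26·3.40)/(6.26−3.40) ≈ 7.4420·Δt.
So d_SEIS_04 = 49.02, d_SEIS_05 = 114.75, d_SEIS_06 = 79.08 km.
Circle about each station: (x − 22.8)² + (y − 70.3)² = 49.02²; (x + 8.5)² + (y + 77.2)² = 114.75²; (x − 22.3)² + (y + 50.9)² = 79.08².
Subtracting the SEIS_04 equation from the SEIS_05 and SEIS_06 equations removes the quadratic terms:
-62.6 x − 295.0 y = -10194.44
-1.0 x − 242.4 y = -6224.52
Solving the 2×2 system: x ≈ 42.7, y ≈ 25.5 km.
Check against SEIS_04 (with the unrounded x, y): √((x − 22.8)²+(y − 70.3)²) = 49.01 ≈ 49.02 km. ✓

42.7 km east, 25.5 km north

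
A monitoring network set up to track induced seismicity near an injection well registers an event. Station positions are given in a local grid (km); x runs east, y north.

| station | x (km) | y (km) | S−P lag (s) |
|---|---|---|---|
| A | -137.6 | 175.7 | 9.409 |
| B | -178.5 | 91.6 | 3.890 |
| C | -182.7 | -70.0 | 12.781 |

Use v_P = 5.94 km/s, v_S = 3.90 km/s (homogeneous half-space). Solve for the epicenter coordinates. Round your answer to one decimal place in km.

-140.6 km east, 68.9 km north

Distance from S−P lag: d = Δt · v_P v_S / (v_P − v_S) = Δt · (5.94·3.90)/(5.94−3.90) ≈ 11.3559·Δt.
So d_A = 106.85, d_B = 44.17, d_C = 145.14 km.
Circle about each station: (x + 137.6)² + (y − 175.7)² = 106.85²; (x + 178.5)² + (y − 91.6)² = 44.17²; (x + 182.7)² + (y + 70.0)² = 145.14².
Subtracting pairs of circle equations eliminates x²+y² and gives linear equations (the radical axes):
-81.8 x − 168.2 y = -85.51
-90.2 x − 491.4 y = -21173.66
Solving the 2×2 system: x ≈ -140.6, y ≈ 68.9 km.
Check against A (with the unrounded x, y): √((x + 137.6)²+(y − 175.7)²) = 106.84 ≈ 106.85 km. ✓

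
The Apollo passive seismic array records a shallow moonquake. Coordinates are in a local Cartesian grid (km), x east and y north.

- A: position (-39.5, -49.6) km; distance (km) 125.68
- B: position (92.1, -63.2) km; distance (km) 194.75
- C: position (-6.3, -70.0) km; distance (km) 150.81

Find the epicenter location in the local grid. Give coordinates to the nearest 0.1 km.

x ≈ -44.1 km, y ≈ 76.0 km

Circle about each station: (x + 39.5)² + (y + 49.6)² = 125.68²; (x − 92.1)² + (y + 63.2)² = 194.75²; (x + 6.3)² + (y + 70.0)² = 150.81².
Subtracting pairs of circle equations eliminates x²+y² and gives linear equations (the radical axes):
263.2 x − 27.2 y = -13675.86
66.4 x − 40.8 y = -6028.91
Solving the 2×2 system: x ≈ -44.1, y ≈ 76.0 km.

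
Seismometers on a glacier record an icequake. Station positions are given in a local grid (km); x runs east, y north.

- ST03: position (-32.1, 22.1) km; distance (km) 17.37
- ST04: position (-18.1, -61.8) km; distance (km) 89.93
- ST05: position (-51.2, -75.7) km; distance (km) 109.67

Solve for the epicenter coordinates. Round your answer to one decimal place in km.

(-15.8, 28.1)

Circle about each station: (x + 32.1)² + (y − 22.1)² = 17.37²; (x + 18.1)² + (y + 61.8)² = 89.93²; (x + 51.2)² + (y + 75.7)² = 109.67².
Subtracting the ST03 equation from the ST04 and ST05 equations removes the quadratic terms:
28.0 x − 167.8 y = -5157.66
-38.2 x − 195.6 y = -4892.68
Solving the 2×2 system: x ≈ -15.8, y ≈ 28.1 km.
Check against ST03 (with the unrounded x, y): √((x + 32.1)²+(y − 22.1)²) = 17.37 ≈ 17.37 km. ✓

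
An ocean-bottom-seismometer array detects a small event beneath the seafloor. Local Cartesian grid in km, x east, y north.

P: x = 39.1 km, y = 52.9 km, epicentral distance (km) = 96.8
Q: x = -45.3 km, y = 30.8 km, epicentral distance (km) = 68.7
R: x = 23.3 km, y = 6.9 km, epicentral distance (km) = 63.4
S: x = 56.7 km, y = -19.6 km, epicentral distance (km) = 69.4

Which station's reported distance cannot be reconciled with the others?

Solve using three stations at a time. Using P, Q, S (subtract circle equations pairwise → linear system) gives (x, y) ≈ (-12.0, -29.3).
Distances from that point to each station vs reported:
  P: calculated 96.8 vs reported 96.8 → residual 0.0 km
  Q: calculated 68.7 vs reported 68.7 → residual 0.0 km
  R: calculated 50.6 vs reported 63.4 → residual 12.8 km
  S: calculated 69.4 vs reported 69.4 → residual 0.0 km
P, Q, S are mutually consistent (residuals ≈ 0); R is off by 12.8 km.

R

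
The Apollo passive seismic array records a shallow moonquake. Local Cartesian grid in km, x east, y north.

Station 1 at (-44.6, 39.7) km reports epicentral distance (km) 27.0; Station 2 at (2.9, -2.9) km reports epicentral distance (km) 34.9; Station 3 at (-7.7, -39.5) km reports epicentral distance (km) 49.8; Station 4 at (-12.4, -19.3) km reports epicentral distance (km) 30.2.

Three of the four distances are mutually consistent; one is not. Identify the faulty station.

Station 1

Solve using three stations at a time. Using Station 2, Station 3, Station 4 (subtract circle equations pairwise → linear system) gives (x, y) ≈ (-31.4, 4.4).
Distances from that point to each station vs reported:
  Station 1: calculated 37.6 vs reported 27.0 → residual 10.6 km
  Station 2: calculated 35.1 vs reported 34.9 → residual 0.2 km
  Station 3: calculated 49.9 vs reported 49.8 → residual 0.1 km
  Station 4: calculated 30.4 vs reported 30.2 → residual 0.2 km
Station 2, Station 3, Station 4 are mutually consistent (residuals ≈ 0); Station 1 is off by 10.6 km.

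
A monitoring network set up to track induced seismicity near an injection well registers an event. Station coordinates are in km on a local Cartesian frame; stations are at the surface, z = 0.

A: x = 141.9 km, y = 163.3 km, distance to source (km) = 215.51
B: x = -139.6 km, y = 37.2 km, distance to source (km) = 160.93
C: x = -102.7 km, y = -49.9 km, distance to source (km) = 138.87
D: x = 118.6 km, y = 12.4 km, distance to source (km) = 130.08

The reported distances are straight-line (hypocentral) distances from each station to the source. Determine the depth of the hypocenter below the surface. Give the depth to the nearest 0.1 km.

z ≈ 64.0 km

Each station gives a sphere (x−x_i)² + (y−y_i)² + z² = d_i² (stations at z=0).
Subtracting the A sphere from B and C: z² cancels, leaving linear equations in x and y:
-563.0 x − 252.2 y = -5384.40
-489.2 x − 426.4 y = -6605.52
Solving: x ≈ 5.399, y ≈ 9.297 km (keep extra digits for the depth step; rounded: 5.4, 9.3).
Then from the A sphere: z² = 215.51² − (x − 141.9)² − (y − 163.3)² with x = 5.399, y = 9.297, so z ≈ 63.993 ≈ 64.0 km.
Check against D (with the unrounded solution): distance 130.07 ≈ 130.08 km. ✓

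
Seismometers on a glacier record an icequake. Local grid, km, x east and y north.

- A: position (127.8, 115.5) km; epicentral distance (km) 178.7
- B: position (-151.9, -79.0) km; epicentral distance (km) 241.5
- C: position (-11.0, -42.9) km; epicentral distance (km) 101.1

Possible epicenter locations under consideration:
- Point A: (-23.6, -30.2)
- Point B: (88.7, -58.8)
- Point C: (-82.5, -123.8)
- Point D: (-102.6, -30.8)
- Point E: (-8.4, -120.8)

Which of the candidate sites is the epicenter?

For each candidate, compare |candidate − station| to the reported distance:
Point A: residuals A 31.4, B 104.2, C 83.2 → max 104.2 km
Point B: residuals A 0.1, B 0.1, C 0.1 → max 0.1 km
Point C: residuals A 139.9, B 158.9, C 6.9 → max 158.9 km
Point D: residuals A 94.2, B 172.6, C 8.7 → max 172.6 km
Point E: residuals A 94.0, B 92.0, C 23.2 → max 94.0 km
Only Point B has all residuals ≈ 0.

Point B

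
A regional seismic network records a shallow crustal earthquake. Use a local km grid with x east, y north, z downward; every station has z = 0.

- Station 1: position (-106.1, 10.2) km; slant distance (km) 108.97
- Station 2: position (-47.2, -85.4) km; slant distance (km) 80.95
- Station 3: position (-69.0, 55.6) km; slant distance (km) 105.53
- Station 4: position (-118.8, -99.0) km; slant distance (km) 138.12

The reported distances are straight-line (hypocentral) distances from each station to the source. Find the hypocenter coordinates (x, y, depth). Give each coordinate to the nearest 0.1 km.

(-8.6, -23.5, 35.1)

Each station gives a sphere (x−x_i)² + (y−y_i)² + z² = d_i² (stations at z=0).
Subtracting the Station 1 sphere from Station 2 and Station 3: z² cancels, leaving linear equations in x and y:
117.8 x − 191.2 y = 3481.31
74.2 x + 90.8 y = -2771.01
Solving: x ≈ -8.589, y ≈ -23.499 km (keep extra digits for the depth step; rounded: -8.6, -23.5).
Then from the Station 1 sphere: z² = 108.97² − (x + 106.1)² − (y − 10.2)² with x = -8.589, y = -23.499, so z ≈ 35.078 ≈ 35.1 km.
Check against Station 4 (with the unrounded solution): distance 138.12 ≈ 138.12 km. ✓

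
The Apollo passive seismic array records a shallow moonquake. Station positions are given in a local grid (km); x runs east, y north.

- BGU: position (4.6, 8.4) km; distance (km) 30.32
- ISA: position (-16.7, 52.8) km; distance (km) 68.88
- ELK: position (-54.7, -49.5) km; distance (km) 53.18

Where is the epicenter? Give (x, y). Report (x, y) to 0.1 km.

-13.4 km east, -16.0 km north

Circle about each station: (x − 4.6)² + (y − 8.4)² = 30.32²; (x + 16.7)² + (y − 52.8)² = 68.88²; (x + 54.7)² + (y + 49.5)² = 53.18².
Subtracting the BGU equation from the ISA and ELK equations removes the quadratic terms:
-42.6 x + 88.8 y = -850.14
-118.6 x − 115.8 y = 3441.81
Solving the 2×2 system: x ≈ -13.4, y ≈ -16.0 km.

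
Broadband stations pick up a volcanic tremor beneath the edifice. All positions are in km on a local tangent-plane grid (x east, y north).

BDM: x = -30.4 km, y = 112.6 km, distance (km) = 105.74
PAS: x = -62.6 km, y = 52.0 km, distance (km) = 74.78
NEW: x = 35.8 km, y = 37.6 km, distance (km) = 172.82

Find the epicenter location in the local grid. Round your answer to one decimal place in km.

Circle about each station: (x + 30.4)² + (y − 112.6)² = 105.74²; (x + 62.6)² + (y − 52.0)² = 74.78²; (x − 35.8)² + (y − 37.6)² = 172.82².
Subtracting the BDM equation from the PAS and NEW equations removes the quadratic terms:
-64.4 x − 121.2 y = -1391.26
132.4 x − 150.0 y = -29593.32
Solving the 2×2 system: x ≈ -131.4, y ≈ 81.3 km.

-131.4 km east, 81.3 km north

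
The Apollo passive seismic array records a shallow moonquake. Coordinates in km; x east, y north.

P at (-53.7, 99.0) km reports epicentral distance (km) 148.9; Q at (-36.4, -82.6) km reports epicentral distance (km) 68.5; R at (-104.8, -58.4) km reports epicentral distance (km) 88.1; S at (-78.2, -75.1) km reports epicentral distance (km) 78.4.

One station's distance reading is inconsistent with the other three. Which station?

P

Solve using three stations at a time. Using Q, R, S (subtract circle equations pairwise → linear system) gives (x, y) ≈ (-28.4, -14.5).
Distances from that point to each station vs reported:
  P: calculated 116.3 vs reported 148.9 → residual 32.6 km
  Q: calculated 68.5 vs reported 68.5 → residual 0.0 km
  R: calculated 88.1 vs reported 88.1 → residual 0.0 km
  S: calculated 78.4 vs reported 78.4 → residual 0.0 km
Q, R, S are mutually consistent (residuals ≈ 0); P is off by 32.6 km.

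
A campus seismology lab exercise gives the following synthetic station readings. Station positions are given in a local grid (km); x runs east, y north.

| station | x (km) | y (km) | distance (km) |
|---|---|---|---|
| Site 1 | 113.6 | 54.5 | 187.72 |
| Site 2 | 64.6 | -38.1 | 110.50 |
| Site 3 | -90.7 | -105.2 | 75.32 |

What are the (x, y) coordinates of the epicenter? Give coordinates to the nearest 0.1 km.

Circle about each station: (x − 113.6)² + (y − 54.5)² = 187.72²; (x − 64.6)² + (y + 38.1)² = 110.50²; (x + 90.7)² + (y + 105.2)² = 75.32².
Subtracting the Site 1 equation from the Site 2 and Site 3 equations removes the quadratic terms:
-98.0 x − 185.2 y = 12778.11
-408.6 x − 319.4 y = 32984.02
Solving the 2×2 system: x ≈ -45.7, y ≈ -44.8 km.
Check against Site 1 (with the unrounded x, y): √((x − 113.6)²+(y − 54.5)²) = 187.72 ≈ 187.72 km. ✓

(-45.7, -44.8)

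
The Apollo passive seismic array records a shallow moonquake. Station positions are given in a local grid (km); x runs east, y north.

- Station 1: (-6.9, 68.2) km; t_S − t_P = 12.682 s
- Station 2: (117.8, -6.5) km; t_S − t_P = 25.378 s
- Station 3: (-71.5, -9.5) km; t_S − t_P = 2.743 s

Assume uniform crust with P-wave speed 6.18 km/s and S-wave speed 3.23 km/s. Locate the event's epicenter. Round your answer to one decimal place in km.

-53.9 km east, -3.6 km north

Distance from S−P lag: d = Δt · v_P v_S / (v_P − v_S) = Δt · (6.18·3.23)/(6.18−3.23) ≈ 6.7666·Δt.
So d_Station 1 = 85.81, d_Station 2 = 171.72, d_Station 3 = 18.56 km.
Circle about each station: (x + 6.9)² + (y − 68.2)² = 85.81²; (x − 117.8)² + (y + 6.5)² = 171.72²; (x + 71.5)² + (y + 9.5)² = 18.56².
Subtracting pairs of circle equations eliminates x²+y² and gives linear equations (the radical axes):
249.4 x − 149.4 y = -12904.16
-129.2 x − 155.4 y = 7522.53
Solving the 2×2 system: x ≈ -53.9, y ≈ -3.6 km.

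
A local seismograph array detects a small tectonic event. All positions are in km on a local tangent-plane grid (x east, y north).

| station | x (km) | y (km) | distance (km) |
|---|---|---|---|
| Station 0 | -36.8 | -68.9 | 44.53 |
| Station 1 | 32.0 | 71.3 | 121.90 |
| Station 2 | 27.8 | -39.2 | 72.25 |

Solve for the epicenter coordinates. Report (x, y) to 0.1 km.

Circle about each station: (x + 36.8)² + (y + 68.9)² = 44.53²; (x − 32.0)² + (y − 71.3)² = 121.90²; (x − 27.8)² + (y + 39.2)² = 72.25².
Subtracting the Station 0 equation from the Station 1 and Station 2 equations removes the quadratic terms:
137.6 x + 280.4 y = -12870.45
129.2 x + 59.4 y = -7029.11
Solving the 2×2 system: x ≈ -43.0, y ≈ -24.8 km.
Check against Station 0 (with the unrounded x, y): √((x + 36.8)²+(y + 68.9)²) = 44.54 ≈ 44.53 km. ✓

(-43.0, -24.8)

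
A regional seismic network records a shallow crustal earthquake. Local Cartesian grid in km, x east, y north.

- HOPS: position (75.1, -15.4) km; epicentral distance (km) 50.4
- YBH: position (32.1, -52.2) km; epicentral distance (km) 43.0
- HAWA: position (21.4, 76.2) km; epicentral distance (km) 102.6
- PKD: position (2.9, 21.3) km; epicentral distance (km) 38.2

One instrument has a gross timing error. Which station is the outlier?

HAWA

Solve using three stations at a time. Using HOPS, YBH, PKD (subtract circle equations pairwise → linear system) gives (x, y) ≈ (25.0, -9.8).
Distances from that point to each station vs reported:
  HOPS: calculated 50.4 vs reported 50.4 → residual 0.0 km
  YBH: calculated 43.0 vs reported 43.0 → residual 0.0 km
  HAWA: calculated 86.1 vs reported 102.6 → residual 16.5 km
  PKD: calculated 38.2 vs reported 38.2 → residual 0.0 km
HOPS, YBH, PKD are mutually consistent (residuals ≈ 0); HAWA is off by 16.5 km.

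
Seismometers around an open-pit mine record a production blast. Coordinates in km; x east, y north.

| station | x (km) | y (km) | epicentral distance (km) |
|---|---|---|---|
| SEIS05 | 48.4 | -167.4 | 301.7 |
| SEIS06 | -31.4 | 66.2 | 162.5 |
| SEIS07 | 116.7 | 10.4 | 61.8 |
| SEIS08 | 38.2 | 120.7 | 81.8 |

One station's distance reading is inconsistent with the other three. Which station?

Solve using three stations at a time. Using SEIS05, SEIS06, SEIS08 (subtract circle equations pairwise → linear system) gives (x, y) ≈ (119.8, 125.7).
Distances from that point to each station vs reported:
  SEIS05: calculated 301.7 vs reported 301.7 → residual 0.0 km
  SEIS06: calculated 162.5 vs reported 162.5 → residual 0.0 km
  SEIS07: calculated 115.4 vs reported 61.8 → residual 53.6 km
  SEIS08: calculated 81.7 vs reported 81.8 → residual 0.1 km
SEIS05, SEIS06, SEIS08 are mutually consistent (residuals ≈ 0); SEIS07 is off by 53.6 km.

SEIS07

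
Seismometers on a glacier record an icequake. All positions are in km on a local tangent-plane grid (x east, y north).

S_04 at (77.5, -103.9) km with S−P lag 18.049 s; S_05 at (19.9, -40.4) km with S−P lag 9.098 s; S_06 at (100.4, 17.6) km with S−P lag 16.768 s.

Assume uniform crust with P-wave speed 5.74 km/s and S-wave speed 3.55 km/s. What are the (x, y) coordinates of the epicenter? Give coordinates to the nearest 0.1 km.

Distance from S−P lag: d = Δt · v_P v_S / (v_P − v_S) = Δt · (5.74·3.55)/(5.74−3.55) ≈ 9.3046·Δt.
So d_S_04 = 167.94, d_S_05 = 84.65, d_S_06 = 156.02 km.
Circle about each station: (x − 77.5)² + (y + 103.9)² = 167.94²; (x − 19.9)² + (y + 40.4)² = 84.65²; (x − 100.4)² + (y − 17.6)² = 156.02².
Subtracting the S_04 equation from the S_05 and S_06 equations removes the quadratic terms:
-115.2 x + 127.0 y = 6264.93
45.8 x + 243.0 y = -2549.94
Solving the 2×2 system: x ≈ -54.6, y ≈ -0.2 km.
Check against S_04 (with the unrounded x, y): √((x − 77.5)²+(y + 103.9)²) = 167.94 ≈ 167.94 km. ✓

(-54.6, -0.2)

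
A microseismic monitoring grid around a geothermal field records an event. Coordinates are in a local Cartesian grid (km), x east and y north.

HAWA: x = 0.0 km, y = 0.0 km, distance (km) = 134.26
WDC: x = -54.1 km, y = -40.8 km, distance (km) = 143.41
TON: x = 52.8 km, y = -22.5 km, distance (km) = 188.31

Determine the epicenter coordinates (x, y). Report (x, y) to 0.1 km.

(-92.4, 97.4)

Circle about each station: x² + y² = 134.26²; (x + 54.1)² + (y + 40.8)² = 143.41²; (x − 52.8)² + (y + 22.5)² = 188.31².
Subtracting the HAWA equation from the WDC and TON equations removes the quadratic terms:
-108.2 x − 81.6 y = 2050.77
105.6 x − 45.0 y = -14140.82
Solving the 2×2 system: x ≈ -92.4, y ≈ 97.4 km.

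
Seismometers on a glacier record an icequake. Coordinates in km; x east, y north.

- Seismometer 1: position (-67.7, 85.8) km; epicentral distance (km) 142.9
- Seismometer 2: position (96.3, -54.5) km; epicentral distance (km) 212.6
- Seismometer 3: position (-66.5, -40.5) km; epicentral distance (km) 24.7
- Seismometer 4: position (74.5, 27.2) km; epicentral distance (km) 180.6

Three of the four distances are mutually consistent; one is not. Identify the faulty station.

Seismometer 2

Solve using three stations at a time. Using Seismometer 1, Seismometer 3, Seismometer 4 (subtract circle equations pairwise → linear system) gives (x, y) ≈ (-85.8, -56.0).
Distances from that point to each station vs reported:
  Seismometer 1: calculated 142.9 vs reported 142.9 → residual 0.0 km
  Seismometer 2: calculated 182.1 vs reported 212.6 → residual 30.5 km
  Seismometer 3: calculated 24.7 vs reported 24.7 → residual 0.0 km
  Seismometer 4: calculated 180.6 vs reported 180.6 → residual 0.0 km
Seismometer 1, Seismometer 3, Seismometer 4 are mutually consistent (residuals ≈ 0); Seismometer 2 is off by 30.5 km.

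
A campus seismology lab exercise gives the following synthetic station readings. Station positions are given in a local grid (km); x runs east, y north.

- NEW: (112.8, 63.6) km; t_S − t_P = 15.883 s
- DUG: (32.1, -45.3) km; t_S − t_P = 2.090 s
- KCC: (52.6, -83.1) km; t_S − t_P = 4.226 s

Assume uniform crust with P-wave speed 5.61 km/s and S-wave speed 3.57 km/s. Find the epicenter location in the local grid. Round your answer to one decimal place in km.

(18.0, -60.2)

Distance from S−P lag: d = Δt · v_P v_S / (v_P − v_S) = Δt · (5.61·3.57)/(5.61−3.57) ≈ 9.8175·Δt.
So d_NEW = 155.93, d_DUG = 20.52, d_KCC = 41.49 km.
Circle about each station: (x − 112.8)² + (y − 63.6)² = 155.93²; (x − 32.1)² + (y + 45.3)² = 20.52²; (x − 52.6)² + (y + 83.1)² = 41.49².
Subtracting the NEW equation from the DUG and KCC equations removes the quadratic terms:
-161.4 x − 217.8 y = 10206.79
-120.4 x − 293.4 y = 15496.31
Solving the 2×2 system: x ≈ 18.0, y ≈ -60.2 km.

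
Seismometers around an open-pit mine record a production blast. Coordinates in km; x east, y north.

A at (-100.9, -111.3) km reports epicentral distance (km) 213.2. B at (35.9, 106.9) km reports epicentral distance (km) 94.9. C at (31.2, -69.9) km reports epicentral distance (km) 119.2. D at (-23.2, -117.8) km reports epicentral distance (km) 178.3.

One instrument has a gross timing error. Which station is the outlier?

Solve using three stations at a time. Using A, C, D (subtract circle equations pairwise → linear system) gives (x, y) ≈ (39.6, 49.3).
Distances from that point to each station vs reported:
  A: calculated 213.4 vs reported 213.2 → residual 0.2 km
  B: calculated 57.7 vs reported 94.9 → residual 37.2 km
  C: calculated 119.5 vs reported 119.2 → residual 0.3 km
  D: calculated 178.5 vs reported 178.3 → residual 0.2 km
A, C, D are mutually consistent (residuals ≈ 0); B is off by 37.2 km.

B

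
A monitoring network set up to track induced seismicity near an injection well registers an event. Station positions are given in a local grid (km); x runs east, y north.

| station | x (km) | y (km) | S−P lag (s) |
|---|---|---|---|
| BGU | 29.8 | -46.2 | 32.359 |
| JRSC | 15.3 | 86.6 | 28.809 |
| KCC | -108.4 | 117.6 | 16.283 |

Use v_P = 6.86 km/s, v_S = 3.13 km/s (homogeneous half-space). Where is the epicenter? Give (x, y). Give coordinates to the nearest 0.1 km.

Distance from S−P lag: d = Δt · v_P v_S / (v_P − v_S) = Δt · (6.86·3.13)/(6.86−3.13) ≈ 5.7565·Δt.
So d_BGU = 186.28, d_JRSC = 165.84, d_KCC = 93.73 km.
Circle about each station: (x − 29.8)² + (y + 46.2)² = 186.28²; (x − 15.3)² + (y − 86.6)² = 165.84²; (x + 108.4)² + (y − 117.6)² = 93.73².
Subtracting pairs of circle equations eliminates x²+y² and gives linear equations (the radical axes):
-29.0 x + 265.6 y = 11908.50
-276.4 x + 327.6 y = 48472.77
Solving the 2×2 system: x ≈ -140.4, y ≈ 29.5 km.

x ≈ -140.4 km, y ≈ 29.5 km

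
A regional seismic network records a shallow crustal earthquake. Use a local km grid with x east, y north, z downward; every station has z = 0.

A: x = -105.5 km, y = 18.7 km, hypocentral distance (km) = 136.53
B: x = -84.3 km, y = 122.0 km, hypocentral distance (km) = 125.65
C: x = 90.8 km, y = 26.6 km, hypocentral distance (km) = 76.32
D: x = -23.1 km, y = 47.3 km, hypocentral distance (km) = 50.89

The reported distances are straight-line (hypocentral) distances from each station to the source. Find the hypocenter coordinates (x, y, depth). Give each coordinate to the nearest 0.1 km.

Each station gives a sphere (x−x_i)² + (y−y_i)² + z² = d_i² (stations at z=0).
Subtracting the A sphere from B and C: z² cancels, leaving linear equations in x and y:
42.4 x + 206.6 y = 13363.07
392.6 x + 15.8 y = 10287.96
Solving: x ≈ 23.798, y ≈ 59.797 km (keep extra digits for the depth step; rounded: 23.8, 59.8).
Then from the A sphere: z² = 136.53² − (x + 105.5)² − (y − 18.7)² with x = 23.798, y = 59.797, so z ≈ 15.281 ≈ 15.3 km.

(23.8, 59.8, 15.3)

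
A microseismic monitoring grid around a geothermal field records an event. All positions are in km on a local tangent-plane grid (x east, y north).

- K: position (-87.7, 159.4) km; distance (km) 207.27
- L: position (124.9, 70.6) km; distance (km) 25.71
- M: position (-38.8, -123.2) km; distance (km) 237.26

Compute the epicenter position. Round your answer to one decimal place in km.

(99.2, 69.8)

Circle about each station: (x + 87.7)² + (y − 159.4)² = 207.27²; (x − 124.9)² + (y − 70.6)² = 25.71²; (x + 38.8)² + (y + 123.2)² = 237.26².
Subtracting pairs of circle equations eliminates x²+y² and gives linear equations (the radical axes):
425.2 x − 177.6 y = 29784.57
97.8 x − 565.2 y = -29747.42
Solving the 2×2 system: x ≈ 99.2, y ≈ 69.8 km.
Check against K (with the unrounded x, y): √((x + 87.7)²+(y − 159.4)²) = 207.27 ≈ 207.27 km. ✓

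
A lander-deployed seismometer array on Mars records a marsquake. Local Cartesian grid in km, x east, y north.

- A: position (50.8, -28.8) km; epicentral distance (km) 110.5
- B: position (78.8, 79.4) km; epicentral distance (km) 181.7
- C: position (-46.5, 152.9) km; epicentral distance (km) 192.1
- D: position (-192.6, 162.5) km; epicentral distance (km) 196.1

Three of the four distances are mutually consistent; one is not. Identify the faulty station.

Solve using three stations at a time. Using A, B, C (subtract circle equations pairwise → linear system) gives (x, y) ≈ (-59.2, -38.8).
Distances from that point to each station vs reported:
  A: calculated 110.4 vs reported 110.5 → residual 0.1 km
  B: calculated 181.7 vs reported 181.7 → residual 0.0 km
  C: calculated 192.1 vs reported 192.1 → residual 0.0 km
  D: calculated 241.4 vs reported 196.1 → residual 45.3 km
A, B, C are mutually consistent (residuals ≈ 0); D is off by 45.3 km.

D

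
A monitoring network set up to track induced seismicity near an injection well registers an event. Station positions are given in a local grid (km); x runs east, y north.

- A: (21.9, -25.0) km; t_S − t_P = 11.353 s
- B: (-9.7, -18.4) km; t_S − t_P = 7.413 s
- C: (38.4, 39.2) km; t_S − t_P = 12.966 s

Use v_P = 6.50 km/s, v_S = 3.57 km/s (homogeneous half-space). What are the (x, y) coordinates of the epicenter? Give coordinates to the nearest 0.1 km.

-60.4 km east, 11.2 km north

Distance from S−P lag: d = Δt · v_P v_S / (v_P − v_S) = Δt · (6.50·3.57)/(6.50−3.57) ≈ 7.9198·Δt.
So d_A = 89.91, d_B = 58.71, d_C = 102.69 km.
Circle about each station: (x − 21.9)² + (y + 25.0)² = 89.91²; (x + 9.7)² + (y + 18.4)² = 58.71²; (x − 38.4)² + (y − 39.2)² = 102.69².
Subtracting the A equation from the B and C equations removes the quadratic terms:
-63.2 x + 13.2 y = 3964.98
33.0 x + 128.4 y = -554.84
Solving the 2×2 system: x ≈ -60.4, y ≈ 11.2 km.
Check against A (with the unrounded x, y): √((x − 21.9)²+(y + 25.0)²) = 89.91 ≈ 89.91 km. ✓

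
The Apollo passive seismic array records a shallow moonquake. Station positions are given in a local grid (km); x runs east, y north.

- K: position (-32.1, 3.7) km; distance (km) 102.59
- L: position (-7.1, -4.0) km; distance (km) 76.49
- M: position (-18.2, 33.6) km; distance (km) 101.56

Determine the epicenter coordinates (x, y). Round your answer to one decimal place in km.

Circle about each station: (x + 32.1)² + (y − 3.7)² = 102.59²; (x + 7.1)² + (y + 4.0)² = 76.49²; (x + 18.2)² + (y − 33.6)² = 101.56².
Subtracting the K equation from the L and M equations removes the quadratic terms:
50.0 x − 15.4 y = 3696.30
27.8 x + 59.8 y = 626.37
Solving the 2×2 system: x ≈ 67.5, y ≈ -20.9 km.
Check against K (with the unrounded x, y): √((x + 32.1)²+(y − 3.7)²) = 102.58 ≈ 102.59 km. ✓

67.5 km east, -20.9 km north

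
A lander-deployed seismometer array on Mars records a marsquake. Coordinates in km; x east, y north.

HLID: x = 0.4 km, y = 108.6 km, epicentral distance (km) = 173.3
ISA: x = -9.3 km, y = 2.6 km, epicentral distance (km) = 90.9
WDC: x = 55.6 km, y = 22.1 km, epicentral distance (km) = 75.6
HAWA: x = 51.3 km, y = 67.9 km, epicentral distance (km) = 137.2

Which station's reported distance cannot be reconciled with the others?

HAWA

Solve using three stations at a time. Using HLID, ISA, WDC (subtract circle equations pairwise → linear system) gives (x, y) ≈ (62.5, -53.2).
Distances from that point to each station vs reported:
  HLID: calculated 173.3 vs reported 173.3 → residual 0.0 km
  ISA: calculated 90.9 vs reported 90.9 → residual 0.0 km
  WDC: calculated 75.6 vs reported 75.6 → residual 0.0 km
  HAWA: calculated 121.6 vs reported 137.2 → residual 15.6 km
HLID, ISA, WDC are mutually consistent (residuals ≈ 0); HAWA is off by 15.6 km.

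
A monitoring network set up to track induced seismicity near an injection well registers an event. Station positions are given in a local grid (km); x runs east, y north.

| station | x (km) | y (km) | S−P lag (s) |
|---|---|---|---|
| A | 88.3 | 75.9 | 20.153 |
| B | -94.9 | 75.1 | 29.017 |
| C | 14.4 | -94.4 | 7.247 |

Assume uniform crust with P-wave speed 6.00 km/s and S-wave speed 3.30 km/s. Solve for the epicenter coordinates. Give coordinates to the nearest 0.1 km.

61.3 km east, -69.4 km north

Distance from S−P lag: d = Δt · v_P v_S / (v_P − v_S) = Δt · (6.00·3.30)/(6.00−3.30) ≈ 7.3333·Δt.
So d_A = 147.79, d_B = 212.79, d_C = 53.14 km.
Circle about each station: (x − 88.3)² + (y − 75.9)² = 147.79²; (x + 94.9)² + (y − 75.1)² = 212.79²; (x − 14.4)² + (y + 94.4)² = 53.14².
Subtracting the A equation from the B and C equations removes the quadratic terms:
-366.4 x − 1.6 y = -22349.38
-147.8 x − 340.6 y = 14579.04
Solving the 2×2 system: x ≈ 61.3, y ≈ -69.4 km.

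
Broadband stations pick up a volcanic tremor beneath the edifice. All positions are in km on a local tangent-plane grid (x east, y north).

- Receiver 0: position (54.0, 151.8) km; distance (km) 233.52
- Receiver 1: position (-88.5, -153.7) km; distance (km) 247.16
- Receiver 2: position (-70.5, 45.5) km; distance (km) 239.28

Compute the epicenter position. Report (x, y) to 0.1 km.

(142.0, -64.5)

Circle about each station: (x − 54.0)² + (y − 151.8)² = 233.52²; (x + 88.5)² + (y + 153.7)² = 247.16²; (x + 70.5)² + (y − 45.5)² = 239.28².
Subtracting the Receiver 0 equation from the Receiver 1 and Receiver 2 equations removes the quadratic terms:
-285.0 x − 611.0 y = -1059.78
-249.0 x − 212.6 y = -21642.07
Solving the 2×2 system: x ≈ 142.0, y ≈ -64.5 km.
Check against Receiver 0 (with the unrounded x, y): √((x − 54.0)²+(y − 151.8)²) = 233.50 ≈ 233.52 km. ✓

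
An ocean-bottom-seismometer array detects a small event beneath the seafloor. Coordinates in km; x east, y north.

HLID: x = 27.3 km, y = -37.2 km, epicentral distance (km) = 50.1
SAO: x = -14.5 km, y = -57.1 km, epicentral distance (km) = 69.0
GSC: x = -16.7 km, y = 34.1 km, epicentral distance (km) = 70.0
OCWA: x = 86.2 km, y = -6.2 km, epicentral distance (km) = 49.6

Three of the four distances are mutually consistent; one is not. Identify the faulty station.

HLID

Solve using three stations at a time. Using SAO, GSC, OCWA (subtract circle equations pairwise → linear system) gives (x, y) ≈ (36.8, -11.0).
Distances from that point to each station vs reported:
  HLID: calculated 27.9 vs reported 50.1 → residual 22.2 km
  SAO: calculated 69.0 vs reported 69.0 → residual 0.0 km
  GSC: calculated 70.0 vs reported 70.0 → residual 0.0 km
  OCWA: calculated 49.6 vs reported 49.6 → residual 0.0 km
SAO, GSC, OCWA are mutually consistent (residuals ≈ 0); HLID is off by 22.2 km.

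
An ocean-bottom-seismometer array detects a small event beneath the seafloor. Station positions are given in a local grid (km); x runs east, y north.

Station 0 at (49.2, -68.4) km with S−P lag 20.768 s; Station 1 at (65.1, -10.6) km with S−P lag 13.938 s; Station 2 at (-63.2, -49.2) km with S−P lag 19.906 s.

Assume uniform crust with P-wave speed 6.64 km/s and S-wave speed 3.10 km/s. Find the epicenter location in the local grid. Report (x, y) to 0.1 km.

(5.3, 44.1)

Distance from S−P lag: d = Δt · v_P v_S / (v_P − v_S) = Δt · (6.64·3.10)/(6.64−3.10) ≈ 5.8147·Δt.
So d_Station 0 = 120.76, d_Station 1 = 81.05, d_Station 2 = 115.75 km.
Circle about each station: (x − 49.2)² + (y + 68.4)² = 120.76²; (x − 65.1)² + (y + 10.6)² = 81.05²; (x + 63.2)² + (y + 49.2)² = 115.75².
Subtracting pairs of circle equations eliminates x²+y² and gives linear equations (the radical axes):
31.8 x + 115.6 y = 5265.05
-224.8 x + 38.4 y = 500.60
Solving the 2×2 system: x ≈ 5.3, y ≈ 44.1 km.
Check against Station 0 (with the unrounded x, y): √((x − 49.2)²+(y + 68.4)²) = 120.75 ≈ 120.76 km. ✓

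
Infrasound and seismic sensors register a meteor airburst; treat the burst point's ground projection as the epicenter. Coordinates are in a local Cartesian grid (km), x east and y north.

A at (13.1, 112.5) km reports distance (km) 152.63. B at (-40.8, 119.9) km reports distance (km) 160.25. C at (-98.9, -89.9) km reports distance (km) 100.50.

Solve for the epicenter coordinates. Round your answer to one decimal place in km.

Circle about each station: (x − 13.1)² + (y − 112.5)² = 152.63²; (x + 40.8)² + (y − 119.9)² = 160.25²; (x + 98.9)² + (y + 89.9)² = 100.50².
Subtracting pairs of circle equations eliminates x²+y² and gives linear equations (the radical axes):
-107.8 x + 14.8 y = 828.64
-224.0 x − 404.8 y = 18231.03
Solving the 2×2 system: x ≈ -12.9, y ≈ -37.9 km.
Check against A (with the unrounded x, y): √((x − 13.1)²+(y − 112.5)²) = 152.63 ≈ 152.63 km. ✓

(-12.9, -37.9)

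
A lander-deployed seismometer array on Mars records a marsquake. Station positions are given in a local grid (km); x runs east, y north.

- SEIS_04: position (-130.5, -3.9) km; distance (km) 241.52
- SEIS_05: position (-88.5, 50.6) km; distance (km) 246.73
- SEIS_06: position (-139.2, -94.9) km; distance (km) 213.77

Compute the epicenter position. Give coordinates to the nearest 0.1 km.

x ≈ 70.1 km, y ≈ -138.4 km

Circle about each station: (x + 130.5)² + (y + 3.9)² = 241.52²; (x + 88.5)² + (y − 50.6)² = 246.73²; (x + 139.2)² + (y + 94.9)² = 213.77².
Subtracting pairs of circle equations eliminates x²+y² and gives linear equations (the radical axes):
84.0 x + 109.0 y = -9196.63
-17.4 x − 182.0 y = 23971.49
Solving the 2×2 system: x ≈ 70.1, y ≈ -138.4 km.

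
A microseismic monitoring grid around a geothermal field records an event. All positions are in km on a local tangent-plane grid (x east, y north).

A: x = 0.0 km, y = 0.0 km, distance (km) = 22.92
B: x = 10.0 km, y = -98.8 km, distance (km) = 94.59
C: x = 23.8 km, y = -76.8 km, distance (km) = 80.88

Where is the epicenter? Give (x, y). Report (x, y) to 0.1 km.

Circle about each station: x² + y² = 22.92²; (x − 10.0)² + (y + 98.8)² = 94.59²; (x − 23.8)² + (y + 76.8)² = 80.88².
Subtracting the A equation from the B and C equations removes the quadratic terms:
20.0 x − 197.6 y = 1439.50
47.6 x − 153.6 y = 448.43
Solving the 2×2 system: x ≈ -20.9, y ≈ -9.4 km.

x ≈ -20.9 km, y ≈ -9.4 km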